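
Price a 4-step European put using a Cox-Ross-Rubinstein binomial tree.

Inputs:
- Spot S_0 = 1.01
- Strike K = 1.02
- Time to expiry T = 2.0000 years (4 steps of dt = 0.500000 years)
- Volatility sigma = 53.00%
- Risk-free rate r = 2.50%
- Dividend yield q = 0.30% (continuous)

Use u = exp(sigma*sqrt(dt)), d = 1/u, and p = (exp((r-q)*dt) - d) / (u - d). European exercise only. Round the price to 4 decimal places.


Answer: Price = V(0,0) = 0.2562

Derivation:
dt = T/N = 0.500000
u = exp(sigma*sqrt(dt)) = 1.454652; d = 1/u = 0.687450
p = (exp((r-q)*dt) - d) / (u - d) = 0.421807
Discount per step: exp(-r*dt) = 0.987578
Stock lattice S(k, i) with i counting down-moves:
  k=0: S(0,0) = 1.0100
  k=1: S(1,0) = 1.4692; S(1,1) = 0.6943
  k=2: S(2,0) = 2.1372; S(2,1) = 1.0100; S(2,2) = 0.4773
  k=3: S(3,0) = 3.1088; S(3,1) = 1.4692; S(3,2) = 0.6943; S(3,3) = 0.3281
  k=4: S(4,0) = 4.5223; S(4,1) = 2.1372; S(4,2) = 1.0100; S(4,3) = 0.4773; S(4,4) = 0.2256
Terminal payoffs V(N, i) = max(K - S_T, 0):
  V(4,0) = 0.000000; V(4,1) = 0.000000; V(4,2) = 0.010000; V(4,3) = 0.542687; V(4,4) = 0.794428
Backward induction: V(k, i) = exp(-r*dt) * [p * V(k+1, i) + (1-p) * V(k+1, i+1)].
  V(3,0) = exp(-r*dt) * [p*0.000000 + (1-p)*0.000000] = 0.000000
  V(3,1) = exp(-r*dt) * [p*0.000000 + (1-p)*0.010000] = 0.005710
  V(3,2) = exp(-r*dt) * [p*0.010000 + (1-p)*0.542687] = 0.314046
  V(3,3) = exp(-r*dt) * [p*0.542687 + (1-p)*0.794428] = 0.679693
  V(2,0) = exp(-r*dt) * [p*0.000000 + (1-p)*0.005710] = 0.003261
  V(2,1) = exp(-r*dt) * [p*0.005710 + (1-p)*0.314046] = 0.181702
  V(2,2) = exp(-r*dt) * [p*0.314046 + (1-p)*0.679693] = 0.518933
  V(1,0) = exp(-r*dt) * [p*0.003261 + (1-p)*0.181702] = 0.105112
  V(1,1) = exp(-r*dt) * [p*0.181702 + (1-p)*0.518933] = 0.372007
  V(0,0) = exp(-r*dt) * [p*0.105112 + (1-p)*0.372007] = 0.256207


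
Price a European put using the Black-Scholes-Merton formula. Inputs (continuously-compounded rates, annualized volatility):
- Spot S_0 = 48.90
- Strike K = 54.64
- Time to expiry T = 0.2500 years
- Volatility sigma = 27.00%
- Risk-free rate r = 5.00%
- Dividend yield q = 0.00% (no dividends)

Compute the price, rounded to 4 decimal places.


d1 = (ln(S/K) + (r - q + 0.5*sigma^2) * T) / (sigma * sqrt(T)) = -0.66204681
d2 = d1 - sigma * sqrt(T) = -0.79704681
exp(-rT) = 0.98757780; exp(-qT) = 1.00000000
P = K * exp(-rT) * N(-d2) - S_0 * exp(-qT) * N(-d1)
N(-d1) = 0.74602939; N(-d2) = 0.78728808
P = 54.6400 * 0.98757780 * 0.78728808 - 48.9000 * 1.00000000 * 0.74602939 = 6.0022

Answer: Price = 6.0022


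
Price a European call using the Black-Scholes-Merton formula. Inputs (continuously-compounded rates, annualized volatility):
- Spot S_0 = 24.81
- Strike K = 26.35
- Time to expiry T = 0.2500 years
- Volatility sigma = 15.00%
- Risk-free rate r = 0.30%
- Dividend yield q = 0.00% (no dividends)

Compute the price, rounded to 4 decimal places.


Answer: Price = 0.2332

Derivation:
d1 = (ln(S/K) + (r - q + 0.5*sigma^2) * T) / (sigma * sqrt(T)) = -0.75545303
d2 = d1 - sigma * sqrt(T) = -0.83045303
exp(-rT) = 0.99925028; exp(-qT) = 1.00000000
C = S_0 * exp(-qT) * N(d1) - K * exp(-rT) * N(d2)
N(d1) = 0.22498860; N(d2) = 0.20314135
C = 24.8100 * 1.00000000 * 0.22498860 - 26.3500 * 0.99925028 * 0.20314135 = 0.2332


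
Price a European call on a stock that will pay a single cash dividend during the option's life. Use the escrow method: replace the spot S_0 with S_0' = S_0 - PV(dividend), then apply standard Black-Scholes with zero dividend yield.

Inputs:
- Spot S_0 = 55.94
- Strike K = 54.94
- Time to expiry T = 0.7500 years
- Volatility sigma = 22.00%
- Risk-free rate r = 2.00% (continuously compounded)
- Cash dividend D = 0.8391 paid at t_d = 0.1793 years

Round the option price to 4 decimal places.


Answer: Price = 4.6541

Derivation:
PV(D) = D * exp(-r * t_d) = 0.8391 * 0.99642042 = 0.83609638
S_0' = S_0 - PV(D) = 55.9400 - 0.83609638 = 55.10390362
d1 = (ln(S_0'/K) + (r + sigma^2/2)*T) / (sigma*sqrt(T)) = 0.18962744
d2 = d1 - sigma*sqrt(T) = -0.00089815
exp(-rT) = 0.98511194
N(d1) = 0.57519946; N(d2) = 0.49964169
C = S_0' * N(d1) - K * exp(-rT) * N(d2) = 55.10390362 * 0.57519946 - 54.9400 * 0.98511194 * 0.49964169 = 4.6541


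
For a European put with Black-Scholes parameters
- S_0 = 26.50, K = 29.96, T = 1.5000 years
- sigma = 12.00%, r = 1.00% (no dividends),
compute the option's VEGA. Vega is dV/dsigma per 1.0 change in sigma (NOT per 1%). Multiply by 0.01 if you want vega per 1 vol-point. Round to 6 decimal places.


d1 = -0.6594463598; d2 = -0.8064157444
phi(d1) = 0.3209810204; exp(-qT) = 1.0000000000; exp(-rT) = 0.9851119396
Vega = S * exp(-qT) * phi(d1) * sqrt(T) = 26.5000 * 1.0000000000 * 0.3209810204 * 1.2247448714 = 10.417676

Answer: Vega = 10.417676


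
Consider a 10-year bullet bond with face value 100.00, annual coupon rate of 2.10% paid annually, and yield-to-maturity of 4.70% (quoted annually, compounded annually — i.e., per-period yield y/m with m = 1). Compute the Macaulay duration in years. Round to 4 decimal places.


Coupon per period c = face * coupon_rate / m = 2.100000
Periods per year m = 1; per-period yield y/m = 0.047000
Number of cashflows N = 10
Cashflows (t years, CF_t, discount factor 1/(1+y/m)^(m*t), PV):
  t = 1.0000: CF_t = 2.100000, DF = 0.955110, PV = 2.005731
  t = 2.0000: CF_t = 2.100000, DF = 0.912235, PV = 1.915693
  t = 3.0000: CF_t = 2.100000, DF = 0.871284, PV = 1.829697
  t = 4.0000: CF_t = 2.100000, DF = 0.832172, PV = 1.747562
  t = 5.0000: CF_t = 2.100000, DF = 0.794816, PV = 1.669114
  t = 6.0000: CF_t = 2.100000, DF = 0.759137, PV = 1.594187
  t = 7.0000: CF_t = 2.100000, DF = 0.725059, PV = 1.522623
  t = 8.0000: CF_t = 2.100000, DF = 0.692511, PV = 1.454273
  t = 9.0000: CF_t = 2.100000, DF = 0.661424, PV = 1.388990
  t = 10.0000: CF_t = 102.100000, DF = 0.631732, PV = 64.499883
Price P = sum_t PV_t = 79.627752
Macaulay numerator sum_t t * PV_t:
  t * PV_t at t = 1.0000: 2.005731
  t * PV_t at t = 2.0000: 3.831386
  t * PV_t at t = 3.0000: 5.489092
  t * PV_t at t = 4.0000: 6.990248
  t * PV_t at t = 5.0000: 8.345568
  t * PV_t at t = 6.0000: 9.565121
  t * PV_t at t = 7.0000: 10.658364
  t * PV_t at t = 8.0000: 11.634181
  t * PV_t at t = 9.0000: 12.500911
  t * PV_t at t = 10.0000: 644.998828
Macaulay duration D = (sum_t t * PV_t) / P = 716.019429 / 79.627752 = 8.992084

Answer: Macaulay duration = 8.9921 years


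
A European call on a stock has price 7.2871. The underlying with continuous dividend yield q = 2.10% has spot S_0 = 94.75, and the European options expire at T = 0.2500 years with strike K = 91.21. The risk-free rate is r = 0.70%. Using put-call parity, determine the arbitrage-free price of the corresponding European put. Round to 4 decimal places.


Answer: Put price = 4.0838

Derivation:
Put-call parity: C - P = S_0 * exp(-qT) - K * exp(-rT).
S_0 * exp(-qT) = 94.7500 * 0.99476376 = 94.25386599
K * exp(-rT) = 91.2100 * 0.99825153 = 91.05052208
P = C - S*exp(-qT) + K*exp(-rT)
P = 7.2871 - 94.25386599 + 91.05052208 = 4.0838


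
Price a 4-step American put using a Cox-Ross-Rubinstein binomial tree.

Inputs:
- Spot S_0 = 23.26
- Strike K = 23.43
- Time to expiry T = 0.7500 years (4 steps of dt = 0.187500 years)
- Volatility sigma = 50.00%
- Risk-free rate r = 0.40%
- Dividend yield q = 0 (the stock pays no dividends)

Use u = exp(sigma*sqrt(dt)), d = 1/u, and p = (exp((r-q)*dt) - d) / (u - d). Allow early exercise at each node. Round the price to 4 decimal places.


Answer: Price = V(0,0) = 3.8519

Derivation:
dt = T/N = 0.187500
u = exp(sigma*sqrt(dt)) = 1.241731; d = 1/u = 0.805327
p = (exp((r-q)*dt) - d) / (u - d) = 0.447803
Discount per step: exp(-r*dt) = 0.999250
Stock lattice S(k, i) with i counting down-moves:
  k=0: S(0,0) = 23.2600
  k=1: S(1,0) = 28.8827; S(1,1) = 18.7319
  k=2: S(2,0) = 35.8645; S(2,1) = 23.2600; S(2,2) = 15.0853
  k=3: S(3,0) = 44.5341; S(3,1) = 28.8827; S(3,2) = 18.7319; S(3,3) = 12.1486
  k=4: S(4,0) = 55.2993; S(4,1) = 35.8645; S(4,2) = 23.2600; S(4,3) = 15.0853; S(4,4) = 9.7836
Terminal payoffs V(N, i) = max(K - S_T, 0):
  V(4,0) = 0.000000; V(4,1) = 0.000000; V(4,2) = 0.170000; V(4,3) = 8.344675; V(4,4) = 13.646378
Backward induction: V(k, i) = exp(-r*dt) * [p * V(k+1, i) + (1-p) * V(k+1, i+1)]; then take max(V_cont, immediate exercise) for American.
  V(3,0) = exp(-r*dt) * [p*0.000000 + (1-p)*0.000000] = 0.000000; exercise = 0.000000; V(3,0) = max -> 0.000000
  V(3,1) = exp(-r*dt) * [p*0.000000 + (1-p)*0.170000] = 0.093803; exercise = 0.000000; V(3,1) = max -> 0.093803
  V(3,2) = exp(-r*dt) * [p*0.170000 + (1-p)*8.344675] = 4.680518; exercise = 4.698084; V(3,2) = max -> 4.698084
  V(3,3) = exp(-r*dt) * [p*8.344675 + (1-p)*13.646378] = 11.263808; exercise = 11.281374; V(3,3) = max -> 11.281374
  V(2,0) = exp(-r*dt) * [p*0.000000 + (1-p)*0.093803] = 0.051759; exercise = 0.000000; V(2,0) = max -> 0.051759
  V(2,1) = exp(-r*dt) * [p*0.093803 + (1-p)*4.698084] = 2.634296; exercise = 0.170000; V(2,1) = max -> 2.634296
  V(2,2) = exp(-r*dt) * [p*4.698084 + (1-p)*11.281374] = 8.327109; exercise = 8.344675; V(2,2) = max -> 8.344675
  V(1,0) = exp(-r*dt) * [p*0.051759 + (1-p)*2.634296] = 1.476720; exercise = 0.000000; V(1,0) = max -> 1.476720
  V(1,1) = exp(-r*dt) * [p*2.634296 + (1-p)*8.344675] = 5.783211; exercise = 4.698084; V(1,1) = max -> 5.783211
  V(0,0) = exp(-r*dt) * [p*1.476720 + (1-p)*5.783211] = 3.851861; exercise = 0.170000; V(0,0) = max -> 3.851861


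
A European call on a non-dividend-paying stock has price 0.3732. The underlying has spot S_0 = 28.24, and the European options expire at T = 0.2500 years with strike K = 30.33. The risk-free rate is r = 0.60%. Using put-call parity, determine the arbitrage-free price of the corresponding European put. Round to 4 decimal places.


Put-call parity: C - P = S_0 * exp(-qT) - K * exp(-rT).
S_0 * exp(-qT) = 28.2400 * 1.00000000 = 28.24000000
K * exp(-rT) = 30.3300 * 0.99850112 = 30.28453910
P = C - S*exp(-qT) + K*exp(-rT)
P = 0.3732 - 28.24000000 + 30.28453910 = 2.4177

Answer: Put price = 2.4177


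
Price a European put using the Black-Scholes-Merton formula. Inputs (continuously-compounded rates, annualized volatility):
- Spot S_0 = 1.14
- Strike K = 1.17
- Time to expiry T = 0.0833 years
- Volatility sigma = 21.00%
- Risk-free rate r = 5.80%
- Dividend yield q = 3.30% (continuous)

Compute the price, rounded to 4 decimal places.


d1 = (ln(S/K) + (r - q + 0.5*sigma^2) * T) / (sigma * sqrt(T)) = -0.36390608
d2 = d1 - sigma * sqrt(T) = -0.42451574
exp(-rT) = 0.99518025; exp(-qT) = 0.99725487
P = K * exp(-rT) * N(-d2) - S_0 * exp(-qT) * N(-d1)
N(-d1) = 0.64203593; N(-d2) = 0.66440513
P = 1.1700 * 0.99518025 * 0.66440513 - 1.1400 * 0.99725487 * 0.64203593 = 0.0437

Answer: Price = 0.0437


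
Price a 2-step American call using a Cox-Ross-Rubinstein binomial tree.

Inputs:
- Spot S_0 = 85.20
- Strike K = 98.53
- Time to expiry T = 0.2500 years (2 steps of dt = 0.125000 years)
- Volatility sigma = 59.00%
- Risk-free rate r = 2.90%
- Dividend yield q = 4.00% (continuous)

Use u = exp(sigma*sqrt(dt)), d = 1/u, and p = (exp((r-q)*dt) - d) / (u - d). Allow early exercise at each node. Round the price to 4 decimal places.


dt = T/N = 0.125000
u = exp(sigma*sqrt(dt)) = 1.231948; d = 1/u = 0.811723
p = (exp((r-q)*dt) - d) / (u - d) = 0.444769
Discount per step: exp(-r*dt) = 0.996382
Stock lattice S(k, i) with i counting down-moves:
  k=0: S(0,0) = 85.2000
  k=1: S(1,0) = 104.9620; S(1,1) = 69.1588
  k=2: S(2,0) = 129.3076; S(2,1) = 85.2000; S(2,2) = 56.1377
Terminal payoffs V(N, i) = max(S_T - K, 0):
  V(2,0) = 30.777648; V(2,1) = 0.000000; V(2,2) = 0.000000
Backward induction: V(k, i) = exp(-r*dt) * [p * V(k+1, i) + (1-p) * V(k+1, i+1)]; then take max(V_cont, immediate exercise) for American.
  V(1,0) = exp(-r*dt) * [p*30.777648 + (1-p)*0.000000] = 13.639422; exercise = 6.431953; V(1,0) = max -> 13.639422
  V(1,1) = exp(-r*dt) * [p*0.000000 + (1-p)*0.000000] = 0.000000; exercise = 0.000000; V(1,1) = max -> 0.000000
  V(0,0) = exp(-r*dt) * [p*13.639422 + (1-p)*0.000000] = 6.044446; exercise = 0.000000; V(0,0) = max -> 6.044446

Answer: Price = V(0,0) = 6.0444


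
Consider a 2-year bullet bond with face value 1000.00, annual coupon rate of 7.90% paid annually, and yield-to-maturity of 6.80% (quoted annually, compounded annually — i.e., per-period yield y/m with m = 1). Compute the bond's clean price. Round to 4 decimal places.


Coupon per period c = face * coupon_rate / m = 79.000000
Periods per year m = 1; per-period yield y/m = 0.068000
Number of cashflows N = 2
Cashflows (t years, CF_t, discount factor 1/(1+y/m)^(m*t), PV):
  t = 1.0000: CF_t = 79.000000, DF = 0.936330, PV = 73.970037
  t = 2.0000: CF_t = 1079.000000, DF = 0.876713, PV = 945.973432
Price P = sum_t PV_t = 1019.943470

Answer: Price = 1019.9435


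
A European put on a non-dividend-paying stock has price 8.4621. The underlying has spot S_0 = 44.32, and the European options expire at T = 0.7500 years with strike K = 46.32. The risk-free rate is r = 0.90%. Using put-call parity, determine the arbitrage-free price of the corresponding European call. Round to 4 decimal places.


Put-call parity: C - P = S_0 * exp(-qT) - K * exp(-rT).
S_0 * exp(-qT) = 44.3200 * 1.00000000 = 44.32000000
K * exp(-rT) = 46.3200 * 0.99327273 = 46.00839286
C = P + S*exp(-qT) - K*exp(-rT)
C = 8.4621 + 44.32000000 - 46.00839286 = 6.7737

Answer: Call price = 6.7737


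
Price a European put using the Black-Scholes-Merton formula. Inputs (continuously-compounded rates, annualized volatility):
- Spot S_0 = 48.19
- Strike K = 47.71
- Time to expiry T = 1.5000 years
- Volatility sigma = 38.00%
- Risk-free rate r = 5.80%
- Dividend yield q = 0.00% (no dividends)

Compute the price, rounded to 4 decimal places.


d1 = (ln(S/K) + (r - q + 0.5*sigma^2) * T) / (sigma * sqrt(T)) = 0.44114561
d2 = d1 - sigma * sqrt(T) = -0.02425744
exp(-rT) = 0.91667710; exp(-qT) = 1.00000000
P = K * exp(-rT) * N(-d2) - S_0 * exp(-qT) * N(-d1)
N(-d1) = 0.32955379; N(-d2) = 0.50967637
P = 47.7100 * 0.91667710 * 0.50967637 - 48.1900 * 1.00000000 * 0.32955379 = 6.4093

Answer: Price = 6.4093


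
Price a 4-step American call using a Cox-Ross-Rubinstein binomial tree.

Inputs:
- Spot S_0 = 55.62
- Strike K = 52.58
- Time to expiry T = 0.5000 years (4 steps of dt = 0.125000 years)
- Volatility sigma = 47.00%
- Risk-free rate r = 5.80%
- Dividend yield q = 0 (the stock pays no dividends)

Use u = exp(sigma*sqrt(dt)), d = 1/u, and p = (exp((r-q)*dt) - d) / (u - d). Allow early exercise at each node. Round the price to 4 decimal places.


Answer: Price = V(0,0) = 9.5636

Derivation:
dt = T/N = 0.125000
u = exp(sigma*sqrt(dt)) = 1.180774; d = 1/u = 0.846902
p = (exp((r-q)*dt) - d) / (u - d) = 0.480347
Discount per step: exp(-r*dt) = 0.992776
Stock lattice S(k, i) with i counting down-moves:
  k=0: S(0,0) = 55.6200
  k=1: S(1,0) = 65.6746; S(1,1) = 47.1047
  k=2: S(2,0) = 77.5469; S(2,1) = 55.6200; S(2,2) = 39.8931
  k=3: S(3,0) = 91.5654; S(3,1) = 65.6746; S(3,2) = 47.1047; S(3,3) = 33.7855
  k=4: S(4,0) = 108.1180; S(4,1) = 77.5469; S(4,2) = 55.6200; S(4,3) = 39.8931; S(4,4) = 28.6130
Terminal payoffs V(N, i) = max(S_T - K, 0):
  V(4,0) = 55.538000; V(4,1) = 24.966909; V(4,2) = 3.040000; V(4,3) = 0.000000; V(4,4) = 0.000000
Backward induction: V(k, i) = exp(-r*dt) * [p * V(k+1, i) + (1-p) * V(k+1, i+1)]; then take max(V_cont, immediate exercise) for American.
  V(3,0) = exp(-r*dt) * [p*55.538000 + (1-p)*24.966909] = 39.365195; exercise = 38.985369; V(3,0) = max -> 39.365195
  V(3,1) = exp(-r*dt) * [p*24.966909 + (1-p)*3.040000] = 13.474472; exercise = 13.094646; V(3,1) = max -> 13.474472
  V(3,2) = exp(-r*dt) * [p*3.040000 + (1-p)*0.000000] = 1.449705; exercise = 0.000000; V(3,2) = max -> 1.449705
  V(3,3) = exp(-r*dt) * [p*0.000000 + (1-p)*0.000000] = 0.000000; exercise = 0.000000; V(3,3) = max -> 0.000000
  V(2,0) = exp(-r*dt) * [p*39.365195 + (1-p)*13.474472] = 25.723819; exercise = 24.966909; V(2,0) = max -> 25.723819
  V(2,1) = exp(-r*dt) * [p*13.474472 + (1-p)*1.449705] = 7.173564; exercise = 3.040000; V(2,1) = max -> 7.173564
  V(2,2) = exp(-r*dt) * [p*1.449705 + (1-p)*0.000000] = 0.691331; exercise = 0.000000; V(2,2) = max -> 0.691331
  V(1,0) = exp(-r*dt) * [p*25.723819 + (1-p)*7.173564] = 15.967928; exercise = 13.094646; V(1,0) = max -> 15.967928
  V(1,1) = exp(-r*dt) * [p*7.173564 + (1-p)*0.691331] = 3.777563; exercise = 0.000000; V(1,1) = max -> 3.777563
  V(0,0) = exp(-r*dt) * [p*15.967928 + (1-p)*3.777563] = 9.563576; exercise = 3.040000; V(0,0) = max -> 9.563576


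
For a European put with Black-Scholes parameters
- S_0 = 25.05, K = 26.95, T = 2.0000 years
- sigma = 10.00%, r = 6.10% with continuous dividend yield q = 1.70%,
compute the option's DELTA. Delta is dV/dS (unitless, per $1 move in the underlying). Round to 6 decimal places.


Answer: Delta = -0.415767

Derivation:
d1 = 0.1760026267; d2 = 0.0345812705
phi(d1) = 0.3928108835; exp(-qT) = 0.9665715046; exp(-rT) = 0.8851483685
N(-d1) = 0.4301459394
Delta = -exp(-qT) * N(-d1) = -0.9665715046 * 0.4301459394 = -0.415767


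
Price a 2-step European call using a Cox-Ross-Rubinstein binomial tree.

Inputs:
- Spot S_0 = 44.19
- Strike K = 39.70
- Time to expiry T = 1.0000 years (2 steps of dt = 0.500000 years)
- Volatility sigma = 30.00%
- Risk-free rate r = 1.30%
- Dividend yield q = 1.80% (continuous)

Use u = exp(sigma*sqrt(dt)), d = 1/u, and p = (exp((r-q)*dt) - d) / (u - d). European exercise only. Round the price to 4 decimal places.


dt = T/N = 0.500000
u = exp(sigma*sqrt(dt)) = 1.236311; d = 1/u = 0.808858
p = (exp((r-q)*dt) - d) / (u - d) = 0.441324
Discount per step: exp(-r*dt) = 0.993521
Stock lattice S(k, i) with i counting down-moves:
  k=0: S(0,0) = 44.1900
  k=1: S(1,0) = 54.6326; S(1,1) = 35.7434
  k=2: S(2,0) = 67.5429; S(2,1) = 44.1900; S(2,2) = 28.9114
Terminal payoffs V(N, i) = max(S_T - K, 0):
  V(2,0) = 27.842875; V(2,1) = 4.490000; V(2,2) = 0.000000
Backward induction: V(k, i) = exp(-r*dt) * [p * V(k+1, i) + (1-p) * V(k+1, i+1)].
  V(1,0) = exp(-r*dt) * [p*27.842875 + (1-p)*4.490000] = 14.700314
  V(1,1) = exp(-r*dt) * [p*4.490000 + (1-p)*0.000000] = 1.968705
  V(0,0) = exp(-r*dt) * [p*14.700314 + (1-p)*1.968705] = 7.538307

Answer: Price = V(0,0) = 7.5383


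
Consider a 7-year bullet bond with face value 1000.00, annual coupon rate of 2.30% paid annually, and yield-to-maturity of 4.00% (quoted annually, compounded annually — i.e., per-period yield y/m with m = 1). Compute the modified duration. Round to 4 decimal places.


Answer: Modified duration = 6.2641

Derivation:
Coupon per period c = face * coupon_rate / m = 23.000000
Periods per year m = 1; per-period yield y/m = 0.040000
Number of cashflows N = 7
Cashflows (t years, CF_t, discount factor 1/(1+y/m)^(m*t), PV):
  t = 1.0000: CF_t = 23.000000, DF = 0.961538, PV = 22.115385
  t = 2.0000: CF_t = 23.000000, DF = 0.924556, PV = 21.264793
  t = 3.0000: CF_t = 23.000000, DF = 0.888996, PV = 20.446916
  t = 4.0000: CF_t = 23.000000, DF = 0.854804, PV = 19.660496
  t = 5.0000: CF_t = 23.000000, DF = 0.821927, PV = 18.904323
  t = 6.0000: CF_t = 23.000000, DF = 0.790315, PV = 18.177234
  t = 7.0000: CF_t = 1023.000000, DF = 0.759918, PV = 777.395923
Price P = sum_t PV_t = 897.965071
First compute Macaulay numerator sum_t t * PV_t:
  t * PV_t at t = 1.0000: 22.115385
  t * PV_t at t = 2.0000: 42.529586
  t * PV_t at t = 3.0000: 61.340749
  t * PV_t at t = 4.0000: 78.641986
  t * PV_t at t = 5.0000: 94.521617
  t * PV_t at t = 6.0000: 109.063405
  t * PV_t at t = 7.0000: 5441.771460
Macaulay duration D = 5849.984187 / 897.965071 = 6.514712
Modified duration = D / (1 + y/m) = 6.514712 / (1 + 0.040000) = 6.264147


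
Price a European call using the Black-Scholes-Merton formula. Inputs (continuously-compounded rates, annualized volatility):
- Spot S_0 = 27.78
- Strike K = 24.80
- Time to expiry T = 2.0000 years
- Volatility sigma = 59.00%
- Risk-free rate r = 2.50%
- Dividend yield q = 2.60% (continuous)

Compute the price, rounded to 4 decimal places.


d1 = (ln(S/K) + (r - q + 0.5*sigma^2) * T) / (sigma * sqrt(T)) = 0.55079146
d2 = d1 - sigma * sqrt(T) = -0.28359454
exp(-rT) = 0.95122942; exp(-qT) = 0.94932887
C = S_0 * exp(-qT) * N(d1) - K * exp(-rT) * N(d2)
N(d1) = 0.70911168; N(d2) = 0.38836056
C = 27.7800 * 0.94932887 * 0.70911168 - 24.8000 * 0.95122942 * 0.38836056 = 9.5393

Answer: Price = 9.5393


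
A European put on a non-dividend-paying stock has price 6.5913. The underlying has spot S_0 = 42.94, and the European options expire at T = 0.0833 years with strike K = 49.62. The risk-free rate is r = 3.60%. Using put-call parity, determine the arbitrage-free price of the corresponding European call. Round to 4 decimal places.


Put-call parity: C - P = S_0 * exp(-qT) - K * exp(-rT).
S_0 * exp(-qT) = 42.9400 * 1.00000000 = 42.94000000
K * exp(-rT) = 49.6200 * 0.99700569 = 49.47142243
C = P + S*exp(-qT) - K*exp(-rT)
C = 6.5913 + 42.94000000 - 49.47142243 = 0.0599

Answer: Call price = 0.0599


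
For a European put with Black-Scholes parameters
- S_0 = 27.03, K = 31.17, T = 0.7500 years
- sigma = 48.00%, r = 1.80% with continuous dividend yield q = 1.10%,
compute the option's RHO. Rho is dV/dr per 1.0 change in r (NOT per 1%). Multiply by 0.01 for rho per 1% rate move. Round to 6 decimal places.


Answer: Rho = -16.253796

Derivation:
d1 = -0.1223470978; d2 = -0.5380392916
phi(d1) = 0.3959675802; exp(-qT) = 0.9917839379; exp(-rT) = 0.9865907163
N(-d2) = 0.7047250386
Rho = -K*T*exp(-rT)*N(-d2) = -31.1700 * 0.7500 * 0.9865907163 * 0.7047250386 = -16.253796


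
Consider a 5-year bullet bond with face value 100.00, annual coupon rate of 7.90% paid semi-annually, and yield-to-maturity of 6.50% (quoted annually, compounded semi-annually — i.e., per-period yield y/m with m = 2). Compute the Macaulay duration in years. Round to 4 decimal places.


Answer: Macaulay duration = 4.2518 years

Derivation:
Coupon per period c = face * coupon_rate / m = 3.950000
Periods per year m = 2; per-period yield y/m = 0.032500
Number of cashflows N = 10
Cashflows (t years, CF_t, discount factor 1/(1+y/m)^(m*t), PV):
  t = 0.5000: CF_t = 3.950000, DF = 0.968523, PV = 3.825666
  t = 1.0000: CF_t = 3.950000, DF = 0.938037, PV = 3.705245
  t = 1.5000: CF_t = 3.950000, DF = 0.908510, PV = 3.588615
  t = 2.0000: CF_t = 3.950000, DF = 0.879913, PV = 3.475657
  t = 2.5000: CF_t = 3.950000, DF = 0.852216, PV = 3.366253
  t = 3.0000: CF_t = 3.950000, DF = 0.825391, PV = 3.260294
  t = 3.5000: CF_t = 3.950000, DF = 0.799410, PV = 3.157670
  t = 4.0000: CF_t = 3.950000, DF = 0.774247, PV = 3.058276
  t = 4.5000: CF_t = 3.950000, DF = 0.749876, PV = 2.962010
  t = 5.0000: CF_t = 103.950000, DF = 0.726272, PV = 75.495991
Price P = sum_t PV_t = 105.895677
Macaulay numerator sum_t t * PV_t:
  t * PV_t at t = 0.5000: 1.912833
  t * PV_t at t = 1.0000: 3.705245
  t * PV_t at t = 1.5000: 5.382923
  t * PV_t at t = 2.0000: 6.951313
  t * PV_t at t = 2.5000: 8.415633
  t * PV_t at t = 3.0000: 9.780881
  t * PV_t at t = 3.5000: 11.051843
  t * PV_t at t = 4.0000: 12.233102
  t * PV_t at t = 4.5000: 13.329046
  t * PV_t at t = 5.0000: 377.479955
Macaulay duration D = (sum_t t * PV_t) / P = 450.242776 / 105.895677 = 4.251758


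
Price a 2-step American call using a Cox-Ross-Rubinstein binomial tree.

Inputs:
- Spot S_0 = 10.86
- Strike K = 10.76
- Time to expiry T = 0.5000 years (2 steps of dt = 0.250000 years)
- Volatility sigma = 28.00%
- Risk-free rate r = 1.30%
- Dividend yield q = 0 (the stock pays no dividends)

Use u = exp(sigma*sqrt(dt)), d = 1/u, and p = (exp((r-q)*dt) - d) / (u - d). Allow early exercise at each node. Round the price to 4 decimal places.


dt = T/N = 0.250000
u = exp(sigma*sqrt(dt)) = 1.150274; d = 1/u = 0.869358
p = (exp((r-q)*dt) - d) / (u - d) = 0.476645
Discount per step: exp(-r*dt) = 0.996755
Stock lattice S(k, i) with i counting down-moves:
  k=0: S(0,0) = 10.8600
  k=1: S(1,0) = 12.4920; S(1,1) = 9.4412
  k=2: S(2,0) = 14.3692; S(2,1) = 10.8600; S(2,2) = 8.2078
Terminal payoffs V(N, i) = max(S_T - K, 0):
  V(2,0) = 3.609190; V(2,1) = 0.100000; V(2,2) = 0.000000
Backward induction: V(k, i) = exp(-r*dt) * [p * V(k+1, i) + (1-p) * V(k+1, i+1)]; then take max(V_cont, immediate exercise) for American.
  V(1,0) = exp(-r*dt) * [p*3.609190 + (1-p)*0.100000] = 1.766887; exercise = 1.731973; V(1,0) = max -> 1.766887
  V(1,1) = exp(-r*dt) * [p*0.100000 + (1-p)*0.000000] = 0.047510; exercise = 0.000000; V(1,1) = max -> 0.047510
  V(0,0) = exp(-r*dt) * [p*1.766887 + (1-p)*0.047510] = 0.864229; exercise = 0.100000; V(0,0) = max -> 0.864229

Answer: Price = V(0,0) = 0.8642


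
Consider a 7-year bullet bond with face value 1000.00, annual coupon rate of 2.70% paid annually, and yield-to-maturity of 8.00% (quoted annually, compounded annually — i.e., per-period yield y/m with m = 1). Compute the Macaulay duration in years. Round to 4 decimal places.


Answer: Macaulay duration = 6.3581 years

Derivation:
Coupon per period c = face * coupon_rate / m = 27.000000
Periods per year m = 1; per-period yield y/m = 0.080000
Number of cashflows N = 7
Cashflows (t years, CF_t, discount factor 1/(1+y/m)^(m*t), PV):
  t = 1.0000: CF_t = 27.000000, DF = 0.925926, PV = 25.000000
  t = 2.0000: CF_t = 27.000000, DF = 0.857339, PV = 23.148148
  t = 3.0000: CF_t = 27.000000, DF = 0.793832, PV = 21.433471
  t = 4.0000: CF_t = 27.000000, DF = 0.735030, PV = 19.845806
  t = 5.0000: CF_t = 27.000000, DF = 0.680583, PV = 18.375746
  t = 6.0000: CF_t = 27.000000, DF = 0.630170, PV = 17.014580
  t = 7.0000: CF_t = 1027.000000, DF = 0.583490, PV = 599.244636
Price P = sum_t PV_t = 724.062387
Macaulay numerator sum_t t * PV_t:
  t * PV_t at t = 1.0000: 25.000000
  t * PV_t at t = 2.0000: 46.296296
  t * PV_t at t = 3.0000: 64.300412
  t * PV_t at t = 4.0000: 79.383224
  t * PV_t at t = 5.0000: 91.878732
  t * PV_t at t = 6.0000: 102.087480
  t * PV_t at t = 7.0000: 4194.712452
Macaulay duration D = (sum_t t * PV_t) / P = 4603.658595 / 724.062387 = 6.358097


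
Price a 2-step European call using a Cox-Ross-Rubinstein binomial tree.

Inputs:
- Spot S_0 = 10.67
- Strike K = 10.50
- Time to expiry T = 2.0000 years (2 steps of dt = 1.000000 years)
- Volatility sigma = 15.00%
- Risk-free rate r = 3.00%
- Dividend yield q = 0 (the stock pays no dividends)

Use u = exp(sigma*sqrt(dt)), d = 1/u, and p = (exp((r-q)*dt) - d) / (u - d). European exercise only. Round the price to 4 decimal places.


dt = T/N = 1.000000
u = exp(sigma*sqrt(dt)) = 1.161834; d = 1/u = 0.860708
p = (exp((r-q)*dt) - d) / (u - d) = 0.563706
Discount per step: exp(-r*dt) = 0.970446
Stock lattice S(k, i) with i counting down-moves:
  k=0: S(0,0) = 10.6700
  k=1: S(1,0) = 12.3968; S(1,1) = 9.1838
  k=2: S(2,0) = 14.4030; S(2,1) = 10.6700; S(2,2) = 7.9045
Terminal payoffs V(N, i) = max(S_T - K, 0):
  V(2,0) = 3.902993; V(2,1) = 0.170000; V(2,2) = 0.000000
Backward induction: V(k, i) = exp(-r*dt) * [p * V(k+1, i) + (1-p) * V(k+1, i+1)].
  V(1,0) = exp(-r*dt) * [p*3.902993 + (1-p)*0.170000] = 2.207093
  V(1,1) = exp(-r*dt) * [p*0.170000 + (1-p)*0.000000] = 0.092998
  V(0,0) = exp(-r*dt) * [p*2.207093 + (1-p)*0.092998] = 1.246756

Answer: Price = V(0,0) = 1.2468


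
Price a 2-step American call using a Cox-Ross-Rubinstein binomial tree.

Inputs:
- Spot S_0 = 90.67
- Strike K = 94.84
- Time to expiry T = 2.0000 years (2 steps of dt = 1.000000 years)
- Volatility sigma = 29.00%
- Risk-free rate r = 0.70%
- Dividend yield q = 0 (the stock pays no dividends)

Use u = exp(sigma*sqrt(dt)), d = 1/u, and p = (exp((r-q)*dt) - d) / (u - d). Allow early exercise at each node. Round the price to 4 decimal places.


Answer: Price = V(0,0) = 12.8069

Derivation:
dt = T/N = 1.000000
u = exp(sigma*sqrt(dt)) = 1.336427; d = 1/u = 0.748264
p = (exp((r-q)*dt) - d) / (u - d) = 0.439947
Discount per step: exp(-r*dt) = 0.993024
Stock lattice S(k, i) with i counting down-moves:
  k=0: S(0,0) = 90.6700
  k=1: S(1,0) = 121.1739; S(1,1) = 67.8451
  k=2: S(2,0) = 161.9401; S(2,1) = 90.6700; S(2,2) = 50.7660
Terminal payoffs V(N, i) = max(S_T - K, 0):
  V(2,0) = 67.100105; V(2,1) = 0.000000; V(2,2) = 0.000000
Backward induction: V(k, i) = exp(-r*dt) * [p * V(k+1, i) + (1-p) * V(k+1, i+1)]; then take max(V_cont, immediate exercise) for American.
  V(1,0) = exp(-r*dt) * [p*67.100105 + (1-p)*0.000000] = 29.314572; exercise = 26.333880; V(1,0) = max -> 29.314572
  V(1,1) = exp(-r*dt) * [p*0.000000 + (1-p)*0.000000] = 0.000000; exercise = 0.000000; V(1,1) = max -> 0.000000
  V(0,0) = exp(-r*dt) * [p*29.314572 + (1-p)*0.000000] = 12.806897; exercise = 0.000000; V(0,0) = max -> 12.806897


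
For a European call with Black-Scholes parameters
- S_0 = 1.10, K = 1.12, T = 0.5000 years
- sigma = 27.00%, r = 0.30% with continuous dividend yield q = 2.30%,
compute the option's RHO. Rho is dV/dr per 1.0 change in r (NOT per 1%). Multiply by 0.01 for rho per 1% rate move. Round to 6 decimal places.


d1 = -0.0512966974; d2 = -0.2422155283
phi(d1) = 0.3984177469; exp(-qT) = 0.9885658722; exp(-rT) = 0.9985011244
N(d2) = 0.4043065817
Rho = K*T*exp(-rT)*N(d2) = 1.1200 * 0.5000 * 0.9985011244 * 0.4043065817 = 0.226072

Answer: Rho = 0.226072


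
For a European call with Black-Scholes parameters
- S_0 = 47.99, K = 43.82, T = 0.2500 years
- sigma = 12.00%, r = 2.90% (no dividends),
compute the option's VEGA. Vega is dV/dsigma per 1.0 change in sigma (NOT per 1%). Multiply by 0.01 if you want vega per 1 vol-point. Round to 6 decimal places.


Answer: Vega = 2.390117

Derivation:
d1 = 1.6658720284; d2 = 1.6058720284
phi(d1) = 0.0996089419; exp(-qT) = 1.0000000000; exp(-rT) = 0.9927762179
Vega = S * exp(-qT) * phi(d1) * sqrt(T) = 47.9900 * 1.0000000000 * 0.0996089419 * 0.5000000000 = 2.390117


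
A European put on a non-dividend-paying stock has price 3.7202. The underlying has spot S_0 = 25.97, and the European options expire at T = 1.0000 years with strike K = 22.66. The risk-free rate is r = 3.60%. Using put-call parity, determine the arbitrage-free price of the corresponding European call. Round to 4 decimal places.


Put-call parity: C - P = S_0 * exp(-qT) - K * exp(-rT).
S_0 * exp(-qT) = 25.9700 * 1.00000000 = 25.97000000
K * exp(-rT) = 22.6600 * 0.96464029 = 21.85874905
C = P + S*exp(-qT) - K*exp(-rT)
C = 3.7202 + 25.97000000 - 21.85874905 = 7.8315

Answer: Call price = 7.8315


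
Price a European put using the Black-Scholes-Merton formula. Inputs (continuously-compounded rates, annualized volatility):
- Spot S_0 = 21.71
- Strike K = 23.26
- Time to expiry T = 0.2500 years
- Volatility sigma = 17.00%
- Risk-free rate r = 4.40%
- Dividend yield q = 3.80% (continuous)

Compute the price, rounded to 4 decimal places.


d1 = (ln(S/K) + (r - q + 0.5*sigma^2) * T) / (sigma * sqrt(T)) = -0.75117251
d2 = d1 - sigma * sqrt(T) = -0.83617251
exp(-rT) = 0.98906028; exp(-qT) = 0.99054498
P = K * exp(-rT) * N(-d2) - S_0 * exp(-qT) * N(-d1)
N(-d1) = 0.77372558; N(-d2) = 0.79847107
P = 23.2600 * 0.98906028 * 0.79847107 - 21.7100 * 0.99054498 * 0.77372558 = 1.7305

Answer: Price = 1.7305


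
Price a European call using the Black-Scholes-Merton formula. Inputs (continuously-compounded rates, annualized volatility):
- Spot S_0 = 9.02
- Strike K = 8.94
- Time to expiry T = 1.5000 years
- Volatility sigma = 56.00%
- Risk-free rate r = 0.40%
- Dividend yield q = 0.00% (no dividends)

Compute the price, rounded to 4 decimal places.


Answer: Price = 2.4699

Derivation:
d1 = (ln(S/K) + (r - q + 0.5*sigma^2) * T) / (sigma * sqrt(T)) = 0.36466596
d2 = d1 - sigma * sqrt(T) = -0.32119117
exp(-rT) = 0.99401796; exp(-qT) = 1.00000000
C = S_0 * exp(-qT) * N(d1) - K * exp(-rT) * N(d2)
N(d1) = 0.64231961; N(d2) = 0.37403276
C = 9.0200 * 1.00000000 * 0.64231961 - 8.9400 * 0.99401796 * 0.37403276 = 2.4699


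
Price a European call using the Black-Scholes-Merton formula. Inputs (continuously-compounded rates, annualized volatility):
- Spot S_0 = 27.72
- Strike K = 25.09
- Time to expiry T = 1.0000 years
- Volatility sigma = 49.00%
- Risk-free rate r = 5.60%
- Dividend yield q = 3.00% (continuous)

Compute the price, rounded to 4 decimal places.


d1 = (ln(S/K) + (r - q + 0.5*sigma^2) * T) / (sigma * sqrt(T)) = 0.50149962
d2 = d1 - sigma * sqrt(T) = 0.01149962
exp(-rT) = 0.94553914; exp(-qT) = 0.97044553
C = S_0 * exp(-qT) * N(d1) - K * exp(-rT) * N(d2)
N(d1) = 0.69199023; N(d2) = 0.50458758
C = 27.7200 * 0.97044553 * 0.69199023 - 25.0900 * 0.94553914 * 0.50458758 = 6.6444

Answer: Price = 6.6444


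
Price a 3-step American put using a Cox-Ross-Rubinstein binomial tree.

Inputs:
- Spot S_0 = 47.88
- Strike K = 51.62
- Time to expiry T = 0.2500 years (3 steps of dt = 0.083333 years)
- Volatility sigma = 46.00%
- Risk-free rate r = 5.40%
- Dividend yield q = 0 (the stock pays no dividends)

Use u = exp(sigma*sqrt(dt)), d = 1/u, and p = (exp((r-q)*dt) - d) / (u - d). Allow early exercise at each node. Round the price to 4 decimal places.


Answer: Price = V(0,0) = 6.4029

Derivation:
dt = T/N = 0.083333
u = exp(sigma*sqrt(dt)) = 1.142011; d = 1/u = 0.875648
p = (exp((r-q)*dt) - d) / (u - d) = 0.483783
Discount per step: exp(-r*dt) = 0.995510
Stock lattice S(k, i) with i counting down-moves:
  k=0: S(0,0) = 47.8800
  k=1: S(1,0) = 54.6795; S(1,1) = 41.9260
  k=2: S(2,0) = 62.4446; S(2,1) = 47.8800; S(2,2) = 36.7125
  k=3: S(3,0) = 71.3124; S(3,1) = 54.6795; S(3,2) = 41.9260; S(3,3) = 32.1472
Terminal payoffs V(N, i) = max(K - S_T, 0):
  V(3,0) = 0.000000; V(3,1) = 0.000000; V(3,2) = 9.693951; V(3,3) = 19.472773
Backward induction: V(k, i) = exp(-r*dt) * [p * V(k+1, i) + (1-p) * V(k+1, i+1)]; then take max(V_cont, immediate exercise) for American.
  V(2,0) = exp(-r*dt) * [p*0.000000 + (1-p)*0.000000] = 0.000000; exercise = 0.000000; V(2,0) = max -> 0.000000
  V(2,1) = exp(-r*dt) * [p*0.000000 + (1-p)*9.693951] = 4.981710; exercise = 3.740000; V(2,1) = max -> 4.981710
  V(2,2) = exp(-r*dt) * [p*9.693951 + (1-p)*19.472773] = 14.675752; exercise = 14.907520; V(2,2) = max -> 14.907520
  V(1,0) = exp(-r*dt) * [p*0.000000 + (1-p)*4.981710] = 2.560095; exercise = 0.000000; V(1,0) = max -> 2.560095
  V(1,1) = exp(-r*dt) * [p*4.981710 + (1-p)*14.907520] = 10.060205; exercise = 9.693951; V(1,1) = max -> 10.060205
  V(0,0) = exp(-r*dt) * [p*2.560095 + (1-p)*10.060205] = 6.402898; exercise = 3.740000; V(0,0) = max -> 6.402898


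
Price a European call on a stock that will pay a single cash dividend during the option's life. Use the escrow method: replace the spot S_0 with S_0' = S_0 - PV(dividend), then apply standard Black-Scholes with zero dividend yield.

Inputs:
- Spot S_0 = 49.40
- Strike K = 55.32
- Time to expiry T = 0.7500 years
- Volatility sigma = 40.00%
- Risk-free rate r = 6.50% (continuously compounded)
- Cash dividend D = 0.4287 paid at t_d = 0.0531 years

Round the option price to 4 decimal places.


Answer: Price = 5.2856

Derivation:
PV(D) = D * exp(-r * t_d) = 0.4287 * 0.99655445 = 0.42722289
S_0' = S_0 - PV(D) = 49.4000 - 0.42722289 = 48.97277711
d1 = (ln(S_0'/K) + (r + sigma^2/2)*T) / (sigma*sqrt(T)) = -0.03787398
d2 = d1 - sigma*sqrt(T) = -0.38428414
exp(-rT) = 0.95241920
N(d1) = 0.48489408; N(d2) = 0.35038393
C = S_0' * N(d1) - K * exp(-rT) * N(d2) = 48.97277711 * 0.48489408 - 55.3200 * 0.95241920 * 0.35038393 = 5.2856


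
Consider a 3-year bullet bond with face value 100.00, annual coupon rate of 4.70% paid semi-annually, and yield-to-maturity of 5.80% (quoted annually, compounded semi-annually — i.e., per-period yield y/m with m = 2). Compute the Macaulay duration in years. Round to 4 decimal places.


Answer: Macaulay duration = 2.8299 years

Derivation:
Coupon per period c = face * coupon_rate / m = 2.350000
Periods per year m = 2; per-period yield y/m = 0.029000
Number of cashflows N = 6
Cashflows (t years, CF_t, discount factor 1/(1+y/m)^(m*t), PV):
  t = 0.5000: CF_t = 2.350000, DF = 0.971817, PV = 2.283771
  t = 1.0000: CF_t = 2.350000, DF = 0.944429, PV = 2.219408
  t = 1.5000: CF_t = 2.350000, DF = 0.917812, PV = 2.156859
  t = 2.0000: CF_t = 2.350000, DF = 0.891946, PV = 2.096073
  t = 2.5000: CF_t = 2.350000, DF = 0.866808, PV = 2.037000
  t = 3.0000: CF_t = 102.350000, DF = 0.842379, PV = 86.217534
Price P = sum_t PV_t = 97.010644
Macaulay numerator sum_t t * PV_t:
  t * PV_t at t = 0.5000: 1.141885
  t * PV_t at t = 1.0000: 2.219408
  t * PV_t at t = 1.5000: 3.235288
  t * PV_t at t = 2.0000: 4.192146
  t * PV_t at t = 2.5000: 5.092500
  t * PV_t at t = 3.0000: 258.652603
Macaulay duration D = (sum_t t * PV_t) / P = 274.533830 / 97.010644 = 2.829935


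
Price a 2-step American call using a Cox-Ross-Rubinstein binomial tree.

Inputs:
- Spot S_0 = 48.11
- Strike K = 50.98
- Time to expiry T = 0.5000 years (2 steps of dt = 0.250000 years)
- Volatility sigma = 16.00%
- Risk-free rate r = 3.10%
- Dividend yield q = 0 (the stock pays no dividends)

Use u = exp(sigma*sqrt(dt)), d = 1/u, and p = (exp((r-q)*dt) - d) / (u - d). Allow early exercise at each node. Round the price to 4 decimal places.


Answer: Price = V(0,0) = 1.5069

Derivation:
dt = T/N = 0.250000
u = exp(sigma*sqrt(dt)) = 1.083287; d = 1/u = 0.923116
p = (exp((r-q)*dt) - d) / (u - d) = 0.528585
Discount per step: exp(-r*dt) = 0.992280
Stock lattice S(k, i) with i counting down-moves:
  k=0: S(0,0) = 48.1100
  k=1: S(1,0) = 52.1169; S(1,1) = 44.4111
  k=2: S(2,0) = 56.4576; S(2,1) = 48.1100; S(2,2) = 40.9966
Terminal payoffs V(N, i) = max(S_T - K, 0):
  V(2,0) = 5.477608; V(2,1) = 0.000000; V(2,2) = 0.000000
Backward induction: V(k, i) = exp(-r*dt) * [p * V(k+1, i) + (1-p) * V(k+1, i+1)]; then take max(V_cont, immediate exercise) for American.
  V(1,0) = exp(-r*dt) * [p*5.477608 + (1-p)*0.000000] = 2.873026; exercise = 1.136941; V(1,0) = max -> 2.873026
  V(1,1) = exp(-r*dt) * [p*0.000000 + (1-p)*0.000000] = 0.000000; exercise = 0.000000; V(1,1) = max -> 0.000000
  V(0,0) = exp(-r*dt) * [p*2.873026 + (1-p)*0.000000] = 1.506913; exercise = 0.000000; V(0,0) = max -> 1.506913


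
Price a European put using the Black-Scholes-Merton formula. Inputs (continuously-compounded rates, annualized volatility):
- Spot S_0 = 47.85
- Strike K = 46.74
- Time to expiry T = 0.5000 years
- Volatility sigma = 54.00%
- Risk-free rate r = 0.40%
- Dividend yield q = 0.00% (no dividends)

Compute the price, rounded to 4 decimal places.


Answer: Price = 6.5679

Derivation:
d1 = (ln(S/K) + (r - q + 0.5*sigma^2) * T) / (sigma * sqrt(T)) = 0.25762464
d2 = d1 - sigma * sqrt(T) = -0.12421303
exp(-rT) = 0.99800200; exp(-qT) = 1.00000000
P = K * exp(-rT) * N(-d2) - S_0 * exp(-qT) * N(-d1)
N(-d1) = 0.39834831; N(-d2) = 0.54942670
P = 46.7400 * 0.99800200 * 0.54942670 - 47.8500 * 1.00000000 * 0.39834831 = 6.5679


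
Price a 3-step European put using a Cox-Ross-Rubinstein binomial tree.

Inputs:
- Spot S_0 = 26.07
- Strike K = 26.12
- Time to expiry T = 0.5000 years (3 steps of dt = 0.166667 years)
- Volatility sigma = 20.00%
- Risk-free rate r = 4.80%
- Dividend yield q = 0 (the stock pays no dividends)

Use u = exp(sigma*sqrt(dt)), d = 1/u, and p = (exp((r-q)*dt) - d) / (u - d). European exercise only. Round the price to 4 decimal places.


dt = T/N = 0.166667
u = exp(sigma*sqrt(dt)) = 1.085076; d = 1/u = 0.921595
p = (exp((r-q)*dt) - d) / (u - d) = 0.528731
Discount per step: exp(-r*dt) = 0.992032
Stock lattice S(k, i) with i counting down-moves:
  k=0: S(0,0) = 26.0700
  k=1: S(1,0) = 28.2879; S(1,1) = 24.0260
  k=2: S(2,0) = 30.6945; S(2,1) = 26.0700; S(2,2) = 22.1422
  k=3: S(3,0) = 33.3059; S(3,1) = 28.2879; S(3,2) = 24.0260; S(3,3) = 20.4061
Terminal payoffs V(N, i) = max(K - S_T, 0):
  V(3,0) = 0.000000; V(3,1) = 0.000000; V(3,2) = 2.094024; V(3,3) = 5.713851
Backward induction: V(k, i) = exp(-r*dt) * [p * V(k+1, i) + (1-p) * V(k+1, i+1)].
  V(2,0) = exp(-r*dt) * [p*0.000000 + (1-p)*0.000000] = 0.000000
  V(2,1) = exp(-r*dt) * [p*0.000000 + (1-p)*2.094024] = 0.978986
  V(2,2) = exp(-r*dt) * [p*2.094024 + (1-p)*5.713851] = 3.769660
  V(1,0) = exp(-r*dt) * [p*0.000000 + (1-p)*0.978986] = 0.457690
  V(1,1) = exp(-r*dt) * [p*0.978986 + (1-p)*3.769660] = 2.275865
  V(0,0) = exp(-r*dt) * [p*0.457690 + (1-p)*2.275865] = 1.304066

Answer: Price = V(0,0) = 1.3041


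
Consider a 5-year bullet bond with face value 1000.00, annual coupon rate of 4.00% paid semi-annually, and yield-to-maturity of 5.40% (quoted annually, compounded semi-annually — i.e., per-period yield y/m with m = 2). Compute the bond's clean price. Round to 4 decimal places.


Coupon per period c = face * coupon_rate / m = 20.000000
Periods per year m = 2; per-period yield y/m = 0.027000
Number of cashflows N = 10
Cashflows (t years, CF_t, discount factor 1/(1+y/m)^(m*t), PV):
  t = 0.5000: CF_t = 20.000000, DF = 0.973710, PV = 19.474197
  t = 1.0000: CF_t = 20.000000, DF = 0.948111, PV = 18.962217
  t = 1.5000: CF_t = 20.000000, DF = 0.923185, PV = 18.463697
  t = 2.0000: CF_t = 20.000000, DF = 0.898914, PV = 17.978283
  t = 2.5000: CF_t = 20.000000, DF = 0.875282, PV = 17.505631
  t = 3.0000: CF_t = 20.000000, DF = 0.852270, PV = 17.045405
  t = 3.5000: CF_t = 20.000000, DF = 0.829864, PV = 16.597279
  t = 4.0000: CF_t = 20.000000, DF = 0.808047, PV = 16.160934
  t = 4.5000: CF_t = 20.000000, DF = 0.786803, PV = 15.736060
  t = 5.0000: CF_t = 1020.000000, DF = 0.766118, PV = 781.440176
Price P = sum_t PV_t = 939.363879

Answer: Price = 939.3639
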